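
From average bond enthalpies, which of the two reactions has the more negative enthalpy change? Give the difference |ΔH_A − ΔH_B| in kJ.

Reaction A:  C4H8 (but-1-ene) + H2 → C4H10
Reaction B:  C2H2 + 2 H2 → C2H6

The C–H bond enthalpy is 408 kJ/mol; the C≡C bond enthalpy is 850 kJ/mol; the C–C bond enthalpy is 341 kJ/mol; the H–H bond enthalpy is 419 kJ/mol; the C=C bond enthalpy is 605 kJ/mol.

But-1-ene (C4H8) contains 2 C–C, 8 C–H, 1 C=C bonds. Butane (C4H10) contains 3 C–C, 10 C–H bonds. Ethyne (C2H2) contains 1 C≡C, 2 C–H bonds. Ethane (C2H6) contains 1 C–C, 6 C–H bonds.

Reaction B, by 152 kJ

Reaction A:
  Bonds broken (reactants):
    C–C: 2 × 341 = 682
    C–H: 8 × 408 = 3264
    C=C: 1 × 605 = 605
    H–H: 1 × 419 = 419
    Σ(broken) = 4970 kJ
  Bonds formed (products):
    C–C: 3 × 341 = 1023
    C–H: 10 × 408 = 4080
    Σ(formed) = 5103 kJ
  ΔH_A = 4970 − 5103 = −133 kJ
Reaction B:
  Bonds broken (reactants):
    C≡C: 1 × 850 = 850
    C–H: 2 × 408 = 816
    H–H: 2 × 419 = 838
    Σ(broken) = 2504 kJ
  Bonds formed (products):
    C–C: 1 × 341 = 341
    C–H: 6 × 408 = 2448
    Σ(formed) = 2789 kJ
  ΔH_B = 2504 − 2789 = −285 kJ
ΔH_A − ΔH_B = +152 kJ, so reaction B has the more negative ΔH; |ΔH_A − ΔH_B| = 152 kJ.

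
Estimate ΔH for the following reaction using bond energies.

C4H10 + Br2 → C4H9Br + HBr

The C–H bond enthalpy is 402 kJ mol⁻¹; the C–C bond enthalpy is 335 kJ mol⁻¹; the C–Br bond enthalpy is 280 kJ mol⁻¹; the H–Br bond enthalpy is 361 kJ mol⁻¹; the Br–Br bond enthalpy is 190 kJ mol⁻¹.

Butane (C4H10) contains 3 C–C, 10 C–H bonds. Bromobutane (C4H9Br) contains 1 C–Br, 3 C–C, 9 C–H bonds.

ΔH ≈ −49 kJ

Bonds broken (reactants):
  Br–Br: 1 × 190 = 190
  C–C: 3 × 335 = 1005
  C–H: 10 × 402 = 4020
  Σ(broken) = 5215 kJ
Bonds formed (products):
  C–Br: 1 × 280 = 280
  C–C: 3 × 335 = 1005
  C–H: 9 × 402 = 3618
  H–Br: 1 × 361 = 361
  Σ(formed) = 5264 kJ
ΔH = Σ(broken) − Σ(formed) = 5215 − 5264 = −49 kJ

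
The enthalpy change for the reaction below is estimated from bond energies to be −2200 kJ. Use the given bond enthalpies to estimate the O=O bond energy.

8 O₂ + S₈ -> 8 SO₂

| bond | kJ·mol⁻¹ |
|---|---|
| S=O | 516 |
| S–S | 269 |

D(O=O) ≈ 488 kJ/mol

Let D be the O=O bond energy.
Σ(broken) = 8×D + 8×269 = 2152 + 8D
Σ(formed) = 16×516 = 8256
ΔH = Σ(broken) − Σ(formed) = (2152 + 8D) − (8256) = −6104 + 8D
Setting this equal to −2200 kJ gives 8D = 3904, so D = 488 kJ/mol.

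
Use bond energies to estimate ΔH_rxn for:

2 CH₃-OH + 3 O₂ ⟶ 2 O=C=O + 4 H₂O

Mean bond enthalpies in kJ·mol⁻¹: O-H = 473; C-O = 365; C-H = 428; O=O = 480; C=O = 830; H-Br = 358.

ΔH ≈ −1420 kJ

Bonds broken (reactants):
  C-H: 6 × 428 = 2568
  C-O: 2 × 365 = 730
  O-H: 2 × 473 = 946
  O=O: 3 × 480 = 1440
  Σ(broken) = 5684 kJ
Bonds formed (products):
  C=O: 4 × 830 = 3320
  O-H: 8 × 473 = 3784
  Σ(formed) = 7104 kJ
ΔH = Σ(broken) − Σ(formed) = 5684 − 7104 = −1420 kJ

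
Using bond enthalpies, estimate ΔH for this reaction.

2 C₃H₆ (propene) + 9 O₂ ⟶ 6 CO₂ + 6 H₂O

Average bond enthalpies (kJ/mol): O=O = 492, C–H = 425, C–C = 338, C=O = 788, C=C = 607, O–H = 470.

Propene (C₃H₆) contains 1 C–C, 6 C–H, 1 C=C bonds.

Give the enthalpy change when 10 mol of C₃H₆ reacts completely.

Bonds broken (reactants):
  C–C: 2 × 338 = 676
  C–H: 12 × 425 = 5100
  C=C: 2 × 607 = 1214
  O=O: 9 × 492 = 4428
  Σ(broken) = 11418 kJ
Bonds formed (products):
  C=O: 12 × 788 = 9456
  O–H: 12 × 470 = 5640
  Σ(formed) = 15096 kJ
ΔH = Σ(broken) − Σ(formed) = 11418 − 15096 = −3678 kJ
For 5× the reaction as written: 5 × (−3678) = −18390 kJ

ΔH = −18390 kJ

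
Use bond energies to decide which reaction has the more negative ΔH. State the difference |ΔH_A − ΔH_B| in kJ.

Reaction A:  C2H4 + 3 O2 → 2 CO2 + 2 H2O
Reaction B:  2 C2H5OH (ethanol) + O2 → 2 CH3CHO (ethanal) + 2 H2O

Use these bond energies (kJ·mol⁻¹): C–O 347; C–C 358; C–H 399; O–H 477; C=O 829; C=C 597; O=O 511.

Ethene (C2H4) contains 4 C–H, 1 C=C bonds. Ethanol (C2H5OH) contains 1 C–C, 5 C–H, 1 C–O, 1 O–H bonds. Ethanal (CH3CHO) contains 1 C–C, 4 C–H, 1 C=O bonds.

Reaction A:
  Bonds broken (reactants):
    C–H: 4 × 399 = 1596
    C=C: 1 × 597 = 597
    O=O: 3 × 511 = 1533
    Σ(broken) = 3726 kJ
  Bonds formed (products):
    C=O: 4 × 829 = 3316
    O–H: 4 × 477 = 1908
    Σ(formed) = 5224 kJ
  ΔH_A = 3726 − 5224 = −1498 kJ
Reaction B:
  Bonds broken (reactants):
    C–C: 2 × 358 = 716
    C–H: 10 × 399 = 3990
    C–O: 2 × 347 = 694
    O–H: 2 × 477 = 954
    O=O: 1 × 511 = 511
    Σ(broken) = 6865 kJ
  Bonds formed (products):
    C–C: 2 × 358 = 716
    C–H: 8 × 399 = 3192
    C=O: 2 × 829 = 1658
    O–H: 4 × 477 = 1908
    Σ(formed) = 7474 kJ
  ΔH_B = 6865 − 7474 = −609 kJ
ΔH_A − ΔH_B = −889 kJ, so reaction A has the more negative ΔH; |ΔH_A − ΔH_B| = 889 kJ.

Reaction A, by 889 kJ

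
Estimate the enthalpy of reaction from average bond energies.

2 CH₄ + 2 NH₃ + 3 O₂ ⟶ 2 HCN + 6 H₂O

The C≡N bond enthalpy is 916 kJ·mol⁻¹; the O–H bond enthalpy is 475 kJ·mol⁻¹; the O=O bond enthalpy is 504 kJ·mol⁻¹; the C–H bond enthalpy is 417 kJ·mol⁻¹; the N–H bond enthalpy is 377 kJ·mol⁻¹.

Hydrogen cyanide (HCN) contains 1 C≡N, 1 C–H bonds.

Bonds broken (reactants):
  C–H: 8 × 417 = 3336
  N–H: 6 × 377 = 2262
  O=O: 3 × 504 = 1512
  Σ(broken) = 7110 kJ
Bonds formed (products):
  C≡N: 2 × 916 = 1832
  C–H: 2 × 417 = 834
  O–H: 12 × 475 = 5700
  Σ(formed) = 8366 kJ
ΔH = Σ(broken) − Σ(formed) = 7110 − 8366 = −1256 kJ

ΔH ≈ −1256 kJ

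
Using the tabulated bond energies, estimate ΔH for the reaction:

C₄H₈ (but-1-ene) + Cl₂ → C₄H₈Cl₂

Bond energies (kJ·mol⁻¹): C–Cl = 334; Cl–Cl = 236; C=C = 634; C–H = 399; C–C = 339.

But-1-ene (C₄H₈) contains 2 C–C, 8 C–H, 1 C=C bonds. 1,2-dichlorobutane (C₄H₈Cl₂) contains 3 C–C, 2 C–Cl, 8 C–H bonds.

Bonds broken (reactants):
  C–C: 2 × 339 = 678
  C–H: 8 × 399 = 3192
  C=C: 1 × 634 = 634
  Cl–Cl: 1 × 236 = 236
  Σ(broken) = 4740 kJ
Bonds formed (products):
  C–C: 3 × 339 = 1017
  C–Cl: 2 × 334 = 668
  C–H: 8 × 399 = 3192
  Σ(formed) = 4877 kJ
ΔH = Σ(broken) − Σ(formed) = 4740 − 4877 = −137 kJ

ΔH ≈ −137 kJ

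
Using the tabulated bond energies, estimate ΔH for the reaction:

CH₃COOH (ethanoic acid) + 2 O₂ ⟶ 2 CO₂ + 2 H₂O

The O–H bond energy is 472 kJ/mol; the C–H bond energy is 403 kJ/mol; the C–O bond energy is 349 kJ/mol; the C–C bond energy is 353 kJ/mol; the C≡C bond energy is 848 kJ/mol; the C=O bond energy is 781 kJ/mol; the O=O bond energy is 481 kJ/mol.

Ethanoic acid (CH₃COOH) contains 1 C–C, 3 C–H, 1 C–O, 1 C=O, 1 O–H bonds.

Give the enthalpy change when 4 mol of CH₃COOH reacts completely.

Bonds broken (reactants):
  C–C: 1 × 353 = 353
  C–H: 3 × 403 = 1209
  C–O: 1 × 349 = 349
  C=O: 1 × 781 = 781
  O–H: 1 × 472 = 472
  O=O: 2 × 481 = 962
  Σ(broken) = 4126 kJ
Bonds formed (products):
  C=O: 4 × 781 = 3124
  O–H: 4 × 472 = 1888
  Σ(formed) = 5012 kJ
ΔH = Σ(broken) − Σ(formed) = 4126 − 5012 = −886 kJ
For 4× the reaction as written: 4 × (−886) = −3544 kJ

ΔH = −3544 kJ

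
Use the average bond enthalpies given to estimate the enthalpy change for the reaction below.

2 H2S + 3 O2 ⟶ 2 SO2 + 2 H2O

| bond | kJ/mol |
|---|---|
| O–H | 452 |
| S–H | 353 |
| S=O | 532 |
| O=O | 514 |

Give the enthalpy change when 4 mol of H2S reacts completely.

Bonds broken (reactants):
  O=O: 3 × 514 = 1542
  S–H: 4 × 353 = 1412
  Σ(broken) = 2954 kJ
Bonds formed (products):
  O–H: 4 × 452 = 1808
  S=O: 4 × 532 = 2128
  Σ(formed) = 3936 kJ
ΔH = Σ(broken) − Σ(formed) = 2954 − 3936 = −982 kJ
For 2× the reaction as written: 2 × (−982) = −1964 kJ

ΔH = −1964 kJ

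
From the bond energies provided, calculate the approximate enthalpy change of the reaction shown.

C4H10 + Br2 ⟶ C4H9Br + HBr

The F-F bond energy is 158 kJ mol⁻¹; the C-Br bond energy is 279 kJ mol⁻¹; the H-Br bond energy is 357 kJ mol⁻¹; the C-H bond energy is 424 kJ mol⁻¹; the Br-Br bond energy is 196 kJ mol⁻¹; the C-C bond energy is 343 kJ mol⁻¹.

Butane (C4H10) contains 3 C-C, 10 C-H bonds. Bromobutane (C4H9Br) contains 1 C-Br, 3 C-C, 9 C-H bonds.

ΔH ≈ −16 kJ

Bonds broken (reactants):
  Br-Br: 1 × 196 = 196
  C-C: 3 × 343 = 1029
  C-H: 10 × 424 = 4240
  Σ(broken) = 5465 kJ
Bonds formed (products):
  C-Br: 1 × 279 = 279
  C-C: 3 × 343 = 1029
  C-H: 9 × 424 = 3816
  H-Br: 1 × 357 = 357
  Σ(formed) = 5481 kJ
ΔH = Σ(broken) − Σ(formed) = 5465 − 5481 = −16 kJ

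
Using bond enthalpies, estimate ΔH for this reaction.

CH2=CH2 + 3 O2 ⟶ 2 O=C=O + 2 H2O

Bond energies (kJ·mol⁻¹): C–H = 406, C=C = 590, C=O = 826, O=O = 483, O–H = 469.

Bonds broken (reactants):
  C–H: 4 × 406 = 1624
  C=C: 1 × 590 = 590
  O=O: 3 × 483 = 1449
  Σ(broken) = 3663 kJ
Bonds formed (products):
  C=O: 4 × 826 = 3304
  O–H: 4 × 469 = 1876
  Σ(formed) = 5180 kJ
ΔH = Σ(broken) − Σ(formed) = 3663 − 5180 = −1517 kJ

ΔH ≈ −1517 kJ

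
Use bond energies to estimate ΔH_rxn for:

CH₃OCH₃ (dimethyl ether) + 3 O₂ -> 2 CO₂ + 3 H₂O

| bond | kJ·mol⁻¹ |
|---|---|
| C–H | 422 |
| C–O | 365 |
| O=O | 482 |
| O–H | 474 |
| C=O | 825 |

Bonds broken (reactants):
  C–H: 6 × 422 = 2532
  C–O: 2 × 365 = 730
  O=O: 3 × 482 = 1446
  Σ(broken) = 4708 kJ
Bonds formed (products):
  C=O: 4 × 825 = 3300
  O–H: 6 × 474 = 2844
  Σ(formed) = 6144 kJ
ΔH = Σ(broken) − Σ(formed) = 4708 − 6144 = −1436 kJ

ΔH ≈ −1436 kJ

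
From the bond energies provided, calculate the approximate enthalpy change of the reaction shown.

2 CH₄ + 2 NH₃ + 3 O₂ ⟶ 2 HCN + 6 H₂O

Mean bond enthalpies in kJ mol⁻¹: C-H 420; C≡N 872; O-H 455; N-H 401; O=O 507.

ΔH ≈ −757 kJ

Bonds broken (reactants):
  C-H: 8 × 420 = 3360
  N-H: 6 × 401 = 2406
  O=O: 3 × 507 = 1521
  Σ(broken) = 7287 kJ
Bonds formed (products):
  C≡N: 2 × 872 = 1744
  C-H: 2 × 420 = 840
  O-H: 12 × 455 = 5460
  Σ(formed) = 8044 kJ
ΔH = Σ(broken) − Σ(formed) = 7287 − 8044 = −757 kJ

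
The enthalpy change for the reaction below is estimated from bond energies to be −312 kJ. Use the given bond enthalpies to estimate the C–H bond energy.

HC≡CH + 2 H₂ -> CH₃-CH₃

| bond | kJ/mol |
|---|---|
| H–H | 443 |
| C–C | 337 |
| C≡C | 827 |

D(C–H) ≈ 422 kJ/mol

Let D be the C–H bond energy.
Σ(broken) = 1×827 + 2×D + 2×443 = 1713 + 2D
Σ(formed) = 1×337 + 6×D = 337 + 6D
ΔH = Σ(broken) − Σ(formed) = (1713 + 2D) − (337 + 6D) = +1376 − 4D
Setting this equal to −312 kJ gives 4D = 1688, so D = 422 kJ/mol.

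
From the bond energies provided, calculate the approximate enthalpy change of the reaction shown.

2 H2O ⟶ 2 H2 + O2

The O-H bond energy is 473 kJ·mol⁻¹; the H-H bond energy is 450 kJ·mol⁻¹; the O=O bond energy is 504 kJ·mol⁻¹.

Bonds broken (reactants):
  O-H: 4 × 473 = 1892
  Σ(broken) = 1892 kJ
Bonds formed (products):
  H-H: 2 × 450 = 900
  O=O: 1 × 504 = 504
  Σ(formed) = 1404 kJ
ΔH = Σ(broken) − Σ(formed) = 1892 − 1404 = +488 kJ

ΔH ≈ +488 kJ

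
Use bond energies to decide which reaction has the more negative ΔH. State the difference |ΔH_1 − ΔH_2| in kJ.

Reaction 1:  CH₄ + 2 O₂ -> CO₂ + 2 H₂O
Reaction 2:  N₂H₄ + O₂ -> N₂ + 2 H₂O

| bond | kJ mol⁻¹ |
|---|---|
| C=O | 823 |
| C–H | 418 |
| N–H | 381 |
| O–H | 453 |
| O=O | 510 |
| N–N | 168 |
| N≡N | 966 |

Reaction 1, by 190 kJ

Reaction 1:
  Bonds broken (reactants):
    C–H: 4 × 418 = 1672
    O=O: 2 × 510 = 1020
    Σ(broken) = 2692 kJ
  Bonds formed (products):
    C=O: 2 × 823 = 1646
    O–H: 4 × 453 = 1812
    Σ(formed) = 3458 kJ
  ΔH_1 = 2692 − 3458 = −766 kJ
Reaction 2:
  Bonds broken (reactants):
    N–H: 4 × 381 = 1524
    N–N: 1 × 168 = 168
    O=O: 1 × 510 = 510
    Σ(broken) = 2202 kJ
  Bonds formed (products):
    N≡N: 1 × 966 = 966
    O–H: 4 × 453 = 1812
    Σ(formed) = 2778 kJ
  ΔH_2 = 2202 − 2778 = −576 kJ
ΔH_1 − ΔH_2 = −190 kJ, so reaction 1 has the more negative ΔH; |ΔH_1 − ΔH_2| = 190 kJ.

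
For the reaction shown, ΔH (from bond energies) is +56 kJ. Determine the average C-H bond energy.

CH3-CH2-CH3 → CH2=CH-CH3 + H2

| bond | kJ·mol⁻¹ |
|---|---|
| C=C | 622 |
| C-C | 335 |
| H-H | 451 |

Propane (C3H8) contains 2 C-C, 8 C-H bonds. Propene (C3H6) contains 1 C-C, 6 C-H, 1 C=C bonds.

Let D be the C-H bond energy.
Σ(broken) = 2×335 + 8×D = 670 + 8D
Σ(formed) = 1×335 + 6×D + 1×622 + 1×451 = 1408 + 6D
ΔH = Σ(broken) − Σ(formed) = (670 + 8D) − (1408 + 6D) = −738 + 2D
Setting this equal to +56 kJ gives 2D = 794, so D = 397 kJ/mol.

D(C-H) ≈ 397 kJ/mol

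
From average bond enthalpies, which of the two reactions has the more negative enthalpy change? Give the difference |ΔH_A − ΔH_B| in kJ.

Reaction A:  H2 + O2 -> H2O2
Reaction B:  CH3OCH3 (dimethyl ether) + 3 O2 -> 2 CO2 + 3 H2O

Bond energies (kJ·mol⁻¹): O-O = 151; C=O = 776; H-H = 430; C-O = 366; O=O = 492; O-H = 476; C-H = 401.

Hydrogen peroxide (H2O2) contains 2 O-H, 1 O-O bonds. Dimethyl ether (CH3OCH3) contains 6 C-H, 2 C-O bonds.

Reaction B, by 1165 kJ

Reaction A:
  Bonds broken (reactants):
    H-H: 1 × 430 = 430
    O=O: 1 × 492 = 492
    Σ(broken) = 922 kJ
  Bonds formed (products):
    O-H: 2 × 476 = 952
    O-O: 1 × 151 = 151
    Σ(formed) = 1103 kJ
  ΔH_A = 922 − 1103 = −181 kJ
Reaction B:
  Bonds broken (reactants):
    C-H: 6 × 401 = 2406
    C-O: 2 × 366 = 732
    O=O: 3 × 492 = 1476
    Σ(broken) = 4614 kJ
  Bonds formed (products):
    C=O: 4 × 776 = 3104
    O-H: 6 × 476 = 2856
    Σ(formed) = 5960 kJ
  ΔH_B = 4614 − 5960 = −1346 kJ
ΔH_A − ΔH_B = +1165 kJ, so reaction B has the more negative ΔH; |ΔH_A − ΔH_B| = 1165 kJ.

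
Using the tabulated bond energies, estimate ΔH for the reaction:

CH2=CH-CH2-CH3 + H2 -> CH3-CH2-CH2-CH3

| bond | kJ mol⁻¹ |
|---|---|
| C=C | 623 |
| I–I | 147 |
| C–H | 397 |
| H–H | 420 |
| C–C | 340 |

Bonds broken (reactants):
  C–C: 2 × 340 = 680
  C–H: 8 × 397 = 3176
  C=C: 1 × 623 = 623
  H–H: 1 × 420 = 420
  Σ(broken) = 4899 kJ
Bonds formed (products):
  C–C: 3 × 340 = 1020
  C–H: 10 × 397 = 3970
  Σ(formed) = 4990 kJ
ΔH = Σ(broken) − Σ(formed) = 4899 − 4990 = −91 kJ

ΔH ≈ −91 kJ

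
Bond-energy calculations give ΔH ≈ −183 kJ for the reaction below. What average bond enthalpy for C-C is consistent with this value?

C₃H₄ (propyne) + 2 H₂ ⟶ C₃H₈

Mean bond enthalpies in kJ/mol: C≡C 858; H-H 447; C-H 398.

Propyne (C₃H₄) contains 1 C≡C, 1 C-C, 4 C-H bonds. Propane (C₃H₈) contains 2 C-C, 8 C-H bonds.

D(C-C) ≈ 343 kJ/mol

Let D be the C-C bond energy.
Σ(broken) = 1×858 + 1×D + 4×398 + 2×447 = 3344 + D
Σ(formed) = 2×D + 8×398 = 3184 + 2D
ΔH = Σ(broken) − Σ(formed) = (3344 + D) − (3184 + 2D) = +160 − D
Setting this equal to −183 kJ gives D = 343 kJ/mol.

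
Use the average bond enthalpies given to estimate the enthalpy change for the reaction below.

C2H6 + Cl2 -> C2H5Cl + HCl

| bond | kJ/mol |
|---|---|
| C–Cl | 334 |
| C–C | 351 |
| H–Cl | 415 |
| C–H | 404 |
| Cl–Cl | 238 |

ΔH ≈ −107 kJ

Bonds broken (reactants):
  C–C: 1 × 351 = 351
  C–H: 6 × 404 = 2424
  Cl–Cl: 1 × 238 = 238
  Σ(broken) = 3013 kJ
Bonds formed (products):
  C–C: 1 × 351 = 351
  C–Cl: 1 × 334 = 334
  C–H: 5 × 404 = 2020
  H–Cl: 1 × 415 = 415
  Σ(formed) = 3120 kJ
ΔH = Σ(broken) − Σ(formed) = 3013 − 3120 = −107 kJ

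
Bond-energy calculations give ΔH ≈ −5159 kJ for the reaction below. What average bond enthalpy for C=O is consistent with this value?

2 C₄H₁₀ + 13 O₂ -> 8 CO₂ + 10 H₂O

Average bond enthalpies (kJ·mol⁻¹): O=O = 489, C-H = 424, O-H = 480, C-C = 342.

Let D be the C=O bond energy.
Σ(broken) = 6×342 + 20×424 + 13×489 = 16889
Σ(formed) = 16×D + 20×480 = 9600 + 16D
ΔH = Σ(broken) − Σ(formed) = (16889) − (9600 + 16D) = +7289 − 16D
Setting this equal to −5159 kJ gives 16D = 12448, so D = 778 kJ/mol.

D(C=O) ≈ 778 kJ/mol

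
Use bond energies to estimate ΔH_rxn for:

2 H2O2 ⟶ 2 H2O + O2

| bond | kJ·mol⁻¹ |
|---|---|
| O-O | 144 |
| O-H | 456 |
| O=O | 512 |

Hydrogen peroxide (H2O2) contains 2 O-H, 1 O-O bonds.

Bonds broken (reactants):
  O-H: 4 × 456 = 1824
  O-O: 2 × 144 = 288
  Σ(broken) = 2112 kJ
Bonds formed (products):
  O-H: 4 × 456 = 1824
  O=O: 1 × 512 = 512
  Σ(formed) = 2336 kJ
ΔH = Σ(broken) − Σ(formed) = 2112 − 2336 = −224 kJ

ΔH ≈ −224 kJ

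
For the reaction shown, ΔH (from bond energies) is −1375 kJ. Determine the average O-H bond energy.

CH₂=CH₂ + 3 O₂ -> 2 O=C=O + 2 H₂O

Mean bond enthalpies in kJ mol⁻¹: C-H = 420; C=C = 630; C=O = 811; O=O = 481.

Let D be the O-H bond energy.
Σ(broken) = 4×420 + 1×630 + 3×481 = 3753
Σ(formed) = 4×811 + 4×D = 3244 + 4D
ΔH = Σ(broken) − Σ(formed) = (3753) − (3244 + 4D) = +509 − 4D
Setting this equal to −1375 kJ gives 4D = 1884, so D = 471 kJ/mol.

D(O-H) ≈ 471 kJ/mol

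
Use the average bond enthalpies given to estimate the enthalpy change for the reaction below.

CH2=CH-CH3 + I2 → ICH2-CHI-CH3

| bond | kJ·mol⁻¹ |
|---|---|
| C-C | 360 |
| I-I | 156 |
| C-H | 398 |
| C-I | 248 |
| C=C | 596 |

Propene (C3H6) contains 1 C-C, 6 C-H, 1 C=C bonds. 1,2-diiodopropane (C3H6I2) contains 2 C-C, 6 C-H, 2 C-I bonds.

Bonds broken (reactants):
  C-C: 1 × 360 = 360
  C-H: 6 × 398 = 2388
  C=C: 1 × 596 = 596
  I-I: 1 × 156 = 156
  Σ(broken) = 3500 kJ
Bonds formed (products):
  C-C: 2 × 360 = 720
  C-H: 6 × 398 = 2388
  C-I: 2 × 248 = 496
  Σ(formed) = 3604 kJ
ΔH = Σ(broken) − Σ(formed) = 3500 − 3604 = −104 kJ

ΔH ≈ −104 kJ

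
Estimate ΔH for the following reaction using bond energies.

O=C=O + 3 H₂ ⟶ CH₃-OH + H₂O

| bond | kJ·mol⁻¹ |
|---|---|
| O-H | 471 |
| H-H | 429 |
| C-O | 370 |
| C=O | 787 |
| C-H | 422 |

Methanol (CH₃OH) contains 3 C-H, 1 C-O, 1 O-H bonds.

ΔH ≈ −188 kJ

Bonds broken (reactants):
  C=O: 2 × 787 = 1574
  H-H: 3 × 429 = 1287
  Σ(broken) = 2861 kJ
Bonds formed (products):
  C-H: 3 × 422 = 1266
  C-O: 1 × 370 = 370
  O-H: 3 × 471 = 1413
  Σ(formed) = 3049 kJ
ΔH = Σ(broken) − Σ(formed) = 2861 − 3049 = −188 kJ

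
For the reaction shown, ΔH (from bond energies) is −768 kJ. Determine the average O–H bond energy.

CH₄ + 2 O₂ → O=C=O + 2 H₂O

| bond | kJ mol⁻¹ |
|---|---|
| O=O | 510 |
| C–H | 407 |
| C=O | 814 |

Let D be the O–H bond energy.
Σ(broken) = 4×407 + 2×510 = 2648
Σ(formed) = 2×814 + 4×D = 1628 + 4D
ΔH = Σ(broken) − Σ(formed) = (2648) − (1628 + 4D) = +1020 − 4D
Setting this equal to −768 kJ gives 4D = 1788, so D = 447 kJ/mol.

D(O–H) ≈ 447 kJ/mol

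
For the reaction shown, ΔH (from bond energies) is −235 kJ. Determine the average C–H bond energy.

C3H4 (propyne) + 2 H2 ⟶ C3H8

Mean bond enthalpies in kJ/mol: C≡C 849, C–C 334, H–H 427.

Let D be the C–H bond energy.
Σ(broken) = 1×849 + 1×334 + 4×D + 2×427 = 2037 + 4D
Σ(formed) = 2×334 + 8×D = 668 + 8D
ΔH = Σ(broken) − Σ(formed) = (2037 + 4D) − (668 + 8D) = +1369 − 4D
Setting this equal to −235 kJ gives 4D = 1604, so D = 401 kJ/mol.

D(C–H) ≈ 401 kJ/mol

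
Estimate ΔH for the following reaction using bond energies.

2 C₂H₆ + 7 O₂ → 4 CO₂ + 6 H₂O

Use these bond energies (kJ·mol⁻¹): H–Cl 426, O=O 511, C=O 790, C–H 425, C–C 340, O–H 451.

ΔH ≈ −2375 kJ

Bonds broken (reactants):
  C–C: 2 × 340 = 680
  C–H: 12 × 425 = 5100
  O=O: 7 × 511 = 3577
  Σ(broken) = 9357 kJ
Bonds formed (products):
  C=O: 8 × 790 = 6320
  O–H: 12 × 451 = 5412
  Σ(formed) = 11732 kJ
ΔH = Σ(broken) − Σ(formed) = 9357 − 11732 = −2375 kJ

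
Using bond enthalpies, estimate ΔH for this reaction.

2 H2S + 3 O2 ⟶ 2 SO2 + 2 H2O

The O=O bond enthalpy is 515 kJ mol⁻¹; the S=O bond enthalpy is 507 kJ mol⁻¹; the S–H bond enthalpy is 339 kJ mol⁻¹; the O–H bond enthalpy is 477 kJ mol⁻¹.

ΔH ≈ −1035 kJ

Bonds broken (reactants):
  O=O: 3 × 515 = 1545
  S–H: 4 × 339 = 1356
  Σ(broken) = 2901 kJ
Bonds formed (products):
  O–H: 4 × 477 = 1908
  S=O: 4 × 507 = 2028
  Σ(formed) = 3936 kJ
ΔH = Σ(broken) − Σ(formed) = 2901 − 3936 = −1035 kJ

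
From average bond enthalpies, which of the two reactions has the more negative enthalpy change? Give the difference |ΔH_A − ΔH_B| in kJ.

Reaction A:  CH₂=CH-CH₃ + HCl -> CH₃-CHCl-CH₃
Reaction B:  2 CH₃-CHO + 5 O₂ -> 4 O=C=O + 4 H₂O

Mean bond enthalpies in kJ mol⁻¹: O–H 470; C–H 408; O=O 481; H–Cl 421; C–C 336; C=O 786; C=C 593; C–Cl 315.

Reaction B, by 2090 kJ

Reaction A:
  Bonds broken (reactants):
    C–C: 1 × 336 = 336
    C–H: 6 × 408 = 2448
    C=C: 1 × 593 = 593
    H–Cl: 1 × 421 = 421
    Σ(broken) = 3798 kJ
  Bonds formed (products):
    C–C: 2 × 336 = 672
    C–Cl: 1 × 315 = 315
    C–H: 7 × 408 = 2856
    Σ(formed) = 3843 kJ
  ΔH_A = 3798 − 3843 = −45 kJ
Reaction B:
  Bonds broken (reactants):
    C–C: 2 × 336 = 672
    C–H: 8 × 408 = 3264
    C=O: 2 × 786 = 1572
    O=O: 5 × 481 = 2405
    Σ(broken) = 7913 kJ
  Bonds formed (products):
    C=O: 8 × 786 = 6288
    O–H: 8 × 470 = 3760
    Σ(formed) = 10048 kJ
  ΔH_B = 7913 − 10048 = −2135 kJ
ΔH_A − ΔH_B = +2090 kJ, so reaction B has the more negative ΔH; |ΔH_A − ΔH_B| = 2090 kJ.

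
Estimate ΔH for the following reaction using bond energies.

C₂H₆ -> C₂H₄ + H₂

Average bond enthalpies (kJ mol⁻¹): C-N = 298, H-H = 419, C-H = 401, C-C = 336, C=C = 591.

Bonds broken (reactants):
  C-C: 1 × 336 = 336
  C-H: 6 × 401 = 2406
  Σ(broken) = 2742 kJ
Bonds formed (products):
  C-H: 4 × 401 = 1604
  C=C: 1 × 591 = 591
  H-H: 1 × 419 = 419
  Σ(formed) = 2614 kJ
ΔH = Σ(broken) − Σ(formed) = 2742 − 2614 = +128 kJ

ΔH ≈ +128 kJ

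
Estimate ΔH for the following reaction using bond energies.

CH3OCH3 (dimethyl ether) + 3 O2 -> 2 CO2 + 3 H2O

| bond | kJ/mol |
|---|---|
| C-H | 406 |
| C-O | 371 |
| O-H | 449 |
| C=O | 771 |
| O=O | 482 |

ΔH ≈ −1154 kJ

Bonds broken (reactants):
  C-H: 6 × 406 = 2436
  C-O: 2 × 371 = 742
  O=O: 3 × 482 = 1446
  Σ(broken) = 4624 kJ
Bonds formed (products):
  C=O: 4 × 771 = 3084
  O-H: 6 × 449 = 2694
  Σ(formed) = 5778 kJ
ΔH = Σ(broken) − Σ(formed) = 4624 − 5778 = −1154 kJ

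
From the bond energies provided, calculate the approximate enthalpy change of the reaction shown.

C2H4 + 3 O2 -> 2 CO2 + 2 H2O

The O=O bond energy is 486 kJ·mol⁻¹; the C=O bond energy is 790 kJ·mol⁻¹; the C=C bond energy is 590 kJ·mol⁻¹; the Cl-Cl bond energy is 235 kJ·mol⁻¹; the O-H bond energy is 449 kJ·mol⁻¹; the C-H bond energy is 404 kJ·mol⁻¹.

ΔH ≈ −1292 kJ

Bonds broken (reactants):
  C-H: 4 × 404 = 1616
  C=C: 1 × 590 = 590
  O=O: 3 × 486 = 1458
  Σ(broken) = 3664 kJ
Bonds formed (products):
  C=O: 4 × 790 = 3160
  O-H: 4 × 449 = 1796
  Σ(formed) = 4956 kJ
ΔH = Σ(broken) − Σ(formed) = 3664 − 4956 = −1292 kJ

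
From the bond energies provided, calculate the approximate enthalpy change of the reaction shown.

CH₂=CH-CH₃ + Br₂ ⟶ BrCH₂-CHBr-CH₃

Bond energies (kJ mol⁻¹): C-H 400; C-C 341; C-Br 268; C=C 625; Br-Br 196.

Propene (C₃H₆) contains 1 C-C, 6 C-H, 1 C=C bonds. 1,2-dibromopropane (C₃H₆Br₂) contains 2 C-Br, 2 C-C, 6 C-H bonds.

Bonds broken (reactants):
  Br-Br: 1 × 196 = 196
  C-C: 1 × 341 = 341
  C-H: 6 × 400 = 2400
  C=C: 1 × 625 = 625
  Σ(broken) = 3562 kJ
Bonds formed (products):
  C-Br: 2 × 268 = 536
  C-C: 2 × 341 = 682
  C-H: 6 × 400 = 2400
  Σ(formed) = 3618 kJ
ΔH = Σ(broken) − Σ(formed) = 3562 − 3618 = −56 kJ

ΔH ≈ −56 kJ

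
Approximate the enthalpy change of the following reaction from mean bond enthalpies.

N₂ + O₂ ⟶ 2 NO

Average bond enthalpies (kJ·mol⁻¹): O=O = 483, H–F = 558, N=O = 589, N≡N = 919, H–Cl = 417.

ΔH ≈ +224 kJ

Bonds broken (reactants):
  N≡N: 1 × 919 = 919
  O=O: 1 × 483 = 483
  Σ(broken) = 1402 kJ
Bonds formed (products):
  N=O: 2 × 589 = 1178
  Σ(formed) = 1178 kJ
ΔH = Σ(broken) − Σ(formed) = 1402 − 1178 = +224 kJ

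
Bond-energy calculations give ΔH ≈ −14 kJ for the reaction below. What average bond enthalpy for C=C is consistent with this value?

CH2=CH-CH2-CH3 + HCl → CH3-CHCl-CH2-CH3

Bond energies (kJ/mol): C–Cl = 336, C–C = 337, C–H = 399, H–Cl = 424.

D(C=C) ≈ 634 kJ/mol

Let D be the C=C bond energy.
Σ(broken) = 2×337 + 8×399 + 1×D + 1×424 = 4290 + D
Σ(formed) = 3×337 + 1×336 + 9×399 = 4938
ΔH = Σ(broken) − Σ(formed) = (4290 + D) − (4938) = −648 + D
Setting this equal to −14 kJ gives D = 634 kJ/mol.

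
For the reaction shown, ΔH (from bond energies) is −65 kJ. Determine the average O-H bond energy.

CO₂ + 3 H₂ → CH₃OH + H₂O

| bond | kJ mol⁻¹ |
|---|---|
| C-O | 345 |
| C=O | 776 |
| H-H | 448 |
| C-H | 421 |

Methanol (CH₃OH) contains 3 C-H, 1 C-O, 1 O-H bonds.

D(O-H) ≈ 451 kJ/mol

Let D be the O-H bond energy.
Σ(broken) = 2×776 + 3×448 = 2896
Σ(formed) = 3×421 + 1×345 + 3×D = 1608 + 3D
ΔH = Σ(broken) − Σ(formed) = (2896) − (1608 + 3D) = +1288 − 3D
Setting this equal to −65 kJ gives 3D = 1353, so D = 451 kJ/mol.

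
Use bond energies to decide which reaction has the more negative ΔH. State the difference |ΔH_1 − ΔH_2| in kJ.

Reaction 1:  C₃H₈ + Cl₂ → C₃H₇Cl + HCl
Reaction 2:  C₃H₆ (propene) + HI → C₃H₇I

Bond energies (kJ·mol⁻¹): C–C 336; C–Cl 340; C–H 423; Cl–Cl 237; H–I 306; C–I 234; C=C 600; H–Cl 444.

Reaction 1:
  Bonds broken (reactants):
    C–C: 2 × 336 = 672
    C–H: 8 × 423 = 3384
    Cl–Cl: 1 × 237 = 237
    Σ(broken) = 4293 kJ
  Bonds formed (products):
    C–C: 2 × 336 = 672
    C–Cl: 1 × 340 = 340
    C–H: 7 × 423 = 2961
    H–Cl: 1 × 444 = 444
    Σ(formed) = 4417 kJ
  ΔH_1 = 4293 − 4417 = −124 kJ
Reaction 2:
  Bonds broken (reactants):
    C–C: 1 × 336 = 336
    C–H: 6 × 423 = 2538
    C=C: 1 × 600 = 600
    H–I: 1 × 306 = 306
    Σ(broken) = 3780 kJ
  Bonds formed (products):
    C–C: 2 × 336 = 672
    C–H: 7 × 423 = 2961
    C–I: 1 × 234 = 234
    Σ(formed) = 3867 kJ
  ΔH_2 = 3780 − 3867 = −87 kJ
ΔH_1 − ΔH_2 = −37 kJ, so reaction 1 has the more negative ΔH; |ΔH_1 − ΔH_2| = 37 kJ.

Reaction 1, by 37 kJ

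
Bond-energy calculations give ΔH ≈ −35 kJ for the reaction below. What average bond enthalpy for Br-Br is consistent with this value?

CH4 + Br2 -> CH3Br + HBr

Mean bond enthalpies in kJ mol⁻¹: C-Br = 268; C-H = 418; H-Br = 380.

D(Br-Br) ≈ 195 kJ/mol

Let D be the Br-Br bond energy.
Σ(broken) = 1×D + 4×418 = 1672 + D
Σ(formed) = 1×268 + 3×418 + 1×380 = 1902
ΔH = Σ(broken) − Σ(formed) = (1672 + D) − (1902) = −230 + D
Setting this equal to −35 kJ gives D = 195 kJ/mol.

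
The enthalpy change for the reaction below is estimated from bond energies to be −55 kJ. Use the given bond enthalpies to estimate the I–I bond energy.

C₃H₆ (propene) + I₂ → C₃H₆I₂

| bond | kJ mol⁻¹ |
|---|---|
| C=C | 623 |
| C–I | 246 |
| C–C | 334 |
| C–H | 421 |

Let D be the I–I bond energy.
Σ(broken) = 1×334 + 6×421 + 1×623 + 1×D = 3483 + D
Σ(formed) = 2×334 + 6×421 + 2×246 = 3686
ΔH = Σ(broken) − Σ(formed) = (3483 + D) − (3686) = −203 + D
Setting this equal to −55 kJ gives D = 148 kJ/mol.

D(I–I) ≈ 148 kJ/mol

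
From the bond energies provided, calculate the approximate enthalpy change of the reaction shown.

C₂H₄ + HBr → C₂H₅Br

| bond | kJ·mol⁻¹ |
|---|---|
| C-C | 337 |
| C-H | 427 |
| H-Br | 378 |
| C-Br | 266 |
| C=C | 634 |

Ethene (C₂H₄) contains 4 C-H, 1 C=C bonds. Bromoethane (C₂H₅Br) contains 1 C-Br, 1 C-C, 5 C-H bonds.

Bonds broken (reactants):
  C-H: 4 × 427 = 1708
  C=C: 1 × 634 = 634
  H-Br: 1 × 378 = 378
  Σ(broken) = 2720 kJ
Bonds formed (products):
  C-Br: 1 × 266 = 266
  C-C: 1 × 337 = 337
  C-H: 5 × 427 = 2135
  Σ(formed) = 2738 kJ
ΔH = Σ(broken) − Σ(formed) = 2720 − 2738 = −18 kJ

ΔH ≈ −18 kJ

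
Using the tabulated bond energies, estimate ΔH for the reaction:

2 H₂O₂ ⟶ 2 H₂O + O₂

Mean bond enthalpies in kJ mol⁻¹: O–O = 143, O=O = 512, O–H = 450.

Bonds broken (reactants):
  O–H: 4 × 450 = 1800
  O–O: 2 × 143 = 286
  Σ(broken) = 2086 kJ
Bonds formed (products):
  O–H: 4 × 450 = 1800
  O=O: 1 × 512 = 512
  Σ(formed) = 2312 kJ
ΔH = Σ(broken) − Σ(formed) = 2086 − 2312 = −226 kJ

ΔH ≈ −226 kJ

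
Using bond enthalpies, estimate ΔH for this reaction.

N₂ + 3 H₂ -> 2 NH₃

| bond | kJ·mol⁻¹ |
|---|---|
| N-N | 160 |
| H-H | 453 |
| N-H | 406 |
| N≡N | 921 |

ΔH ≈ −156 kJ

Bonds broken (reactants):
  H-H: 3 × 453 = 1359
  N≡N: 1 × 921 = 921
  Σ(broken) = 2280 kJ
Bonds formed (products):
  N-H: 6 × 406 = 2436
  Σ(formed) = 2436 kJ
ΔH = Σ(broken) − Σ(formed) = 2280 − 2436 = −156 kJ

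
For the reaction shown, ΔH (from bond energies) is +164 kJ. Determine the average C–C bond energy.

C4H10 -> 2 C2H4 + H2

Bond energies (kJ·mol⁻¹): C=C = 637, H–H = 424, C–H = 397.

D(C–C) ≈ 356 kJ/mol

Let D be the C–C bond energy.
Σ(broken) = 3×D + 10×397 = 3970 + 3D
Σ(formed) = 8×397 + 2×637 + 1×424 = 4874
ΔH = Σ(broken) − Σ(formed) = (3970 + 3D) − (4874) = −904 + 3D
Setting this equal to +164 kJ gives 3D = 1068, so D = 356 kJ/mol.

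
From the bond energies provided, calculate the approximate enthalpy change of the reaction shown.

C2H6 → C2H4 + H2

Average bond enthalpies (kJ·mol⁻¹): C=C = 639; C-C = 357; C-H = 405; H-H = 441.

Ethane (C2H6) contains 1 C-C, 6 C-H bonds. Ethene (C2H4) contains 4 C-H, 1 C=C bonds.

ΔH ≈ +87 kJ

Bonds broken (reactants):
  C-C: 1 × 357 = 357
  C-H: 6 × 405 = 2430
  Σ(broken) = 2787 kJ
Bonds formed (products):
  C-H: 4 × 405 = 1620
  C=C: 1 × 639 = 639
  H-H: 1 × 441 = 441
  Σ(formed) = 2700 kJ
ΔH = Σ(broken) − Σ(formed) = 2787 − 2700 = +87 kJ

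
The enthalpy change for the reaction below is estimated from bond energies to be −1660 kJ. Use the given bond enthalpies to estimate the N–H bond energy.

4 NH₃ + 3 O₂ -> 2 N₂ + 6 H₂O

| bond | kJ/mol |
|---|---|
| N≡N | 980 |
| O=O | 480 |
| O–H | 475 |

D(N–H) ≈ 380 kJ/mol

Let D be the N–H bond energy.
Σ(broken) = 12×D + 3×480 = 1440 + 12D
Σ(formed) = 2×980 + 12×475 = 7660
ΔH = Σ(broken) − Σ(formed) = (1440 + 12D) − (7660) = −6220 + 12D
Setting this equal to −1660 kJ gives 12D = 4560, so D = 380 kJ/mol.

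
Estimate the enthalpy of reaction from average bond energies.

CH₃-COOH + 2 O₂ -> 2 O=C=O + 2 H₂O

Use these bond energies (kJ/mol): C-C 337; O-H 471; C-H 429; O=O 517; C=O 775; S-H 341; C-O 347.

ΔH ≈ −733 kJ

Bonds broken (reactants):
  C-C: 1 × 337 = 337
  C-H: 3 × 429 = 1287
  C-O: 1 × 347 = 347
  C=O: 1 × 775 = 775
  O-H: 1 × 471 = 471
  O=O: 2 × 517 = 1034
  Σ(broken) = 4251 kJ
Bonds formed (products):
  C=O: 4 × 775 = 3100
  O-H: 4 × 471 = 1884
  Σ(formed) = 4984 kJ
ΔH = Σ(broken) − Σ(formed) = 4251 − 4984 = −733 kJ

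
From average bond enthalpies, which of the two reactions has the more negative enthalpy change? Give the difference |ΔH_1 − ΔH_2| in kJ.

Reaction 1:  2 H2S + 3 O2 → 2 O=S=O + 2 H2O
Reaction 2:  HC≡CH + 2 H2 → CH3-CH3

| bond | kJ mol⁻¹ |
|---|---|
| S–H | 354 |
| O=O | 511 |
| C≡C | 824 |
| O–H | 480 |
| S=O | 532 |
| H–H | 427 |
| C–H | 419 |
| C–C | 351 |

Reaction 1, by 750 kJ

Reaction 1:
  Bonds broken (reactants):
    O=O: 3 × 511 = 1533
    S–H: 4 × 354 = 1416
    Σ(broken) = 2949 kJ
  Bonds formed (products):
    O–H: 4 × 480 = 1920
    S=O: 4 × 532 = 2128
    Σ(formed) = 4048 kJ
  ΔH_1 = 2949 − 4048 = −1099 kJ
Reaction 2:
  Bonds broken (reactants):
    C≡C: 1 × 824 = 824
    C–H: 2 × 419 = 838
    H–H: 2 × 427 = 854
    Σ(broken) = 2516 kJ
  Bonds formed (products):
    C–C: 1 × 351 = 351
    C–H: 6 × 419 = 2514
    Σ(formed) = 2865 kJ
  ΔH_2 = 2516 − 2865 = −349 kJ
ΔH_1 − ΔH_2 = −750 kJ, so reaction 1 has the more negative ΔH; |ΔH_1 − ΔH_2| = 750 kJ.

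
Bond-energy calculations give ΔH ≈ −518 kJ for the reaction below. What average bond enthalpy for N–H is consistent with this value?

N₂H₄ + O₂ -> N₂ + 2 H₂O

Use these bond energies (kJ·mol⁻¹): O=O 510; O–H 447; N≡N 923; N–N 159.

Let D be the N–H bond energy.
Σ(broken) = 4×D + 1×159 + 1×510 = 669 + 4D
Σ(formed) = 1×923 + 4×447 = 2711
ΔH = Σ(broken) − Σ(formed) = (669 + 4D) − (2711) = −2042 + 4D
Setting this equal to −518 kJ gives 4D = 1524, so D = 381 kJ/mol.

D(N–H) ≈ 381 kJ/mol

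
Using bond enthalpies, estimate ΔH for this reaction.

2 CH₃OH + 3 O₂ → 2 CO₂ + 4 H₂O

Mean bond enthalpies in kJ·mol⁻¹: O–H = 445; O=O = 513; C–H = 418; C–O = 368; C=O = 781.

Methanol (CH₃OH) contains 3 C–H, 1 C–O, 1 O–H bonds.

ΔH ≈ −1011 kJ

Bonds broken (reactants):
  C–H: 6 × 418 = 2508
  C–O: 2 × 368 = 736
  O–H: 2 × 445 = 890
  O=O: 3 × 513 = 1539
  Σ(broken) = 5673 kJ
Bonds formed (products):
  C=O: 4 × 781 = 3124
  O–H: 8 × 445 = 3560
  Σ(formed) = 6684 kJ
ΔH = Σ(broken) − Σ(formed) = 5673 − 6684 = −1011 kJ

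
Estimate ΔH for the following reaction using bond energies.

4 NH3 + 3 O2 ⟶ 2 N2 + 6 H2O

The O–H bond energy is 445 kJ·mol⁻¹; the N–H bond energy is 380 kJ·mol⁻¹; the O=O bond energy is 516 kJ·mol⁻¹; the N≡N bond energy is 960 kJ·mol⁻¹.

Bonds broken (reactants):
  N–H: 12 × 380 = 4560
  O=O: 3 × 516 = 1548
  Σ(broken) = 6108 kJ
Bonds formed (products):
  N≡N: 2 × 960 = 1920
  O–H: 12 × 445 = 5340
  Σ(formed) = 7260 kJ
ΔH = Σ(broken) − Σ(formed) = 6108 − 7260 = −1152 kJ

ΔH ≈ −1152 kJ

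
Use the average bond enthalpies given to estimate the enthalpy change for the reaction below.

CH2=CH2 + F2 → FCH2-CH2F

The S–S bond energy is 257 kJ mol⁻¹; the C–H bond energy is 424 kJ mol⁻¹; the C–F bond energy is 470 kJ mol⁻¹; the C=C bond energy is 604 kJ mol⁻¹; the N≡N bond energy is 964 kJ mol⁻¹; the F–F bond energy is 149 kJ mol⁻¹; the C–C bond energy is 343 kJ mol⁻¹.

Bonds broken (reactants):
  C–H: 4 × 424 = 1696
  C=C: 1 × 604 = 604
  F–F: 1 × 149 = 149
  Σ(broken) = 2449 kJ
Bonds formed (products):
  C–C: 1 × 343 = 343
  C–F: 2 × 470 = 940
  C–H: 4 × 424 = 1696
  Σ(formed) = 2979 kJ
ΔH = Σ(broken) − Σ(formed) = 2449 − 2979 = −530 kJ

ΔH ≈ −530 kJ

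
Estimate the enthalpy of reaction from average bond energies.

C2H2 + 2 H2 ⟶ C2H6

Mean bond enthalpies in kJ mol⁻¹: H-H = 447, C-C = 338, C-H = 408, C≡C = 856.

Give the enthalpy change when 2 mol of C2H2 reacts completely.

Bonds broken (reactants):
  C≡C: 1 × 856 = 856
  C-H: 2 × 408 = 816
  H-H: 2 × 447 = 894
  Σ(broken) = 2566 kJ
Bonds formed (products):
  C-C: 1 × 338 = 338
  C-H: 6 × 408 = 2448
  Σ(formed) = 2786 kJ
ΔH = Σ(broken) − Σ(formed) = 2566 − 2786 = −220 kJ
For 2× the reaction as written: 2 × (−220) = −440 kJ

ΔH = −440 kJ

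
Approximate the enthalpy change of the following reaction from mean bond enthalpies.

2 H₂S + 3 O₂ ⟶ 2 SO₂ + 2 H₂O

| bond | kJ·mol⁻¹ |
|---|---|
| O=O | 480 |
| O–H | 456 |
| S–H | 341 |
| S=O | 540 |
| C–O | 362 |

Bonds broken (reactants):
  O=O: 3 × 480 = 1440
  S–H: 4 × 341 = 1364
  Σ(broken) = 2804 kJ
Bonds formed (products):
  O–H: 4 × 456 = 1824
  S=O: 4 × 540 = 2160
  Σ(formed) = 3984 kJ
ΔH = Σ(broken) − Σ(formed) = 2804 − 3984 = −1180 kJ

ΔH ≈ −1180 kJ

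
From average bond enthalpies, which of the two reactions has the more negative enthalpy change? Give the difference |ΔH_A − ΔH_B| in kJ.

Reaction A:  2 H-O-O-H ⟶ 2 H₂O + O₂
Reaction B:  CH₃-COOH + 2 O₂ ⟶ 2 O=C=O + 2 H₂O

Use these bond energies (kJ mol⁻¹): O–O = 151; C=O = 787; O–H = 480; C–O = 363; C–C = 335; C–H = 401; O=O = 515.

Reaction A:
  Bonds broken (reactants):
    O–H: 4 × 480 = 1920
    O–O: 2 × 151 = 302
    Σ(broken) = 2222 kJ
  Bonds formed (products):
    O–H: 4 × 480 = 1920
    O=O: 1 × 515 = 515
    Σ(formed) = 2435 kJ
  ΔH_A = 2222 − 2435 = −213 kJ
Reaction B:
  Bonds broken (reactants):
    C–C: 1 × 335 = 335
    C–H: 3 × 401 = 1203
    C–O: 1 × 363 = 363
    C=O: 1 × 787 = 787
    O–H: 1 × 480 = 480
    O=O: 2 × 515 = 1030
    Σ(broken) = 4198 kJ
  Bonds formed (products):
    C=O: 4 × 787 = 3148
    O–H: 4 × 480 = 1920
    Σ(formed) = 5068 kJ
  ΔH_B = 4198 − 5068 = −870 kJ
ΔH_A − ΔH_B = +657 kJ, so reaction B has the more negative ΔH; |ΔH_A − ΔH_B| = 657 kJ.

Reaction B, by 657 kJ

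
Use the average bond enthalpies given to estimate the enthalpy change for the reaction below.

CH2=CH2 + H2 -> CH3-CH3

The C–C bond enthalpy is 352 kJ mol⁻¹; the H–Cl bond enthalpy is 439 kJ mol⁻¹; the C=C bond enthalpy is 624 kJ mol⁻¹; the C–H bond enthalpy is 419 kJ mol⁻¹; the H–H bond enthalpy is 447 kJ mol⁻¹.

ΔH ≈ −119 kJ

Bonds broken (reactants):
  C–H: 4 × 419 = 1676
  C=C: 1 × 624 = 624
  H–H: 1 × 447 = 447
  Σ(broken) = 2747 kJ
Bonds formed (products):
  C–C: 1 × 352 = 352
  C–H: 6 × 419 = 2514
  Σ(formed) = 2866 kJ
ΔH = Σ(broken) − Σ(formed) = 2747 − 2866 = −119 kJ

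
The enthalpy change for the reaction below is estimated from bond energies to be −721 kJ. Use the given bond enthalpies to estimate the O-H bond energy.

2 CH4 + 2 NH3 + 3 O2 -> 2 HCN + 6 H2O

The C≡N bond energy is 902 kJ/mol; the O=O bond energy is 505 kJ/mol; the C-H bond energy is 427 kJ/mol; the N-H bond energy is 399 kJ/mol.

D(O-H) ≈ 449 kJ/mol

Let D be the O-H bond energy.
Σ(broken) = 8×427 + 6×399 + 3×505 = 7325
Σ(formed) = 2×902 + 2×427 + 12×D = 2658 + 12D
ΔH = Σ(broken) − Σ(formed) = (7325) − (2658 + 12D) = +4667 − 12D
Setting this equal to −721 kJ gives 12D = 5388, so D = 449 kJ/mol.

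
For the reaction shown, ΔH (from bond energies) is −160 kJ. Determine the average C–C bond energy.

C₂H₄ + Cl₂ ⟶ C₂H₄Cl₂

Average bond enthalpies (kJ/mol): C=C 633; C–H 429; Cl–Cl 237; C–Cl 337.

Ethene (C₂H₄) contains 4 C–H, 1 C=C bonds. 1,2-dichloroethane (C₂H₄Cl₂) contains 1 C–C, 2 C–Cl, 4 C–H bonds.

D(C–C) ≈ 356 kJ/mol

Let D be the C–C bond energy.
Σ(broken) = 4×429 + 1×633 + 1×237 = 2586
Σ(formed) = 1×D + 2×337 + 4×429 = 2390 + D
ΔH = Σ(broken) − Σ(formed) = (2586) − (2390 + D) = +196 − D
Setting this equal to −160 kJ gives D = 356 kJ/mol.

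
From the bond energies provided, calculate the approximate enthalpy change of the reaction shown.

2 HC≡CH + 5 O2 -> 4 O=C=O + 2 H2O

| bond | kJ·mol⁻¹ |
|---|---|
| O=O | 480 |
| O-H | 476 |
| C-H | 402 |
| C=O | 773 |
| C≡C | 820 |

ΔH ≈ −2440 kJ

Bonds broken (reactants):
  C≡C: 2 × 820 = 1640
  C-H: 4 × 402 = 1608
  O=O: 5 × 480 = 2400
  Σ(broken) = 5648 kJ
Bonds formed (products):
  C=O: 8 × 773 = 6184
  O-H: 4 × 476 = 1904
  Σ(formed) = 8088 kJ
ΔH = Σ(broken) − Σ(formed) = 5648 − 8088 = −2440 kJ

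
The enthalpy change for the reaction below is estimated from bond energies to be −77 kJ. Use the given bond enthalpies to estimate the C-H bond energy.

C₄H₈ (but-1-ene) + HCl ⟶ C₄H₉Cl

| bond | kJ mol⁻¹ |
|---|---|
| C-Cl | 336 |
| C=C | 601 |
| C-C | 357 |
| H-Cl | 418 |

D(C-H) ≈ 403 kJ/mol

Let D be the C-H bond energy.
Σ(broken) = 2×357 + 8×D + 1×601 + 1×418 = 1733 + 8D
Σ(formed) = 3×357 + 1×336 + 9×D = 1407 + 9D
ΔH = Σ(broken) − Σ(formed) = (1733 + 8D) − (1407 + 9D) = +326 − D
Setting this equal to −77 kJ gives D = 403 kJ/mol.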